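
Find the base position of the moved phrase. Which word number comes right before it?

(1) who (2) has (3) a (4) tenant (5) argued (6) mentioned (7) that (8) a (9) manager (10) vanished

5

The displaced element is "who" (word 1).
It is linked across 1 clause boundary (Ø).
It functions as the subject of "mentioned", so the gap sits immediately after word 5 ("argued").
Base order: A tenant has argued who mentioned that a manager vanished.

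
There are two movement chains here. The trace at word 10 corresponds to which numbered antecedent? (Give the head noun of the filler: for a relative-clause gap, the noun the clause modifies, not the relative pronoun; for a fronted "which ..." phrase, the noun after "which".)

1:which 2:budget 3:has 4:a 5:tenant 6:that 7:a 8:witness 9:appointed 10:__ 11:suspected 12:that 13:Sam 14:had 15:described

The marked gap is inside the relative clause, the direct object of "appointed".
Its filler is the head noun "tenant" (via "that"), at word 5.
(The other dependency links word 2 to a gap after word 15.)

5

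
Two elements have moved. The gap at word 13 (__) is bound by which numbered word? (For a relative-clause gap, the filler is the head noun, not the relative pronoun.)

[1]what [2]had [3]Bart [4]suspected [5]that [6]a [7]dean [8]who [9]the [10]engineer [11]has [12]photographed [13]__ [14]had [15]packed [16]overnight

The marked gap is inside the relative clause, the direct object of "photographed".
Its filler is the head noun "dean" (via "who"), at word 7.
(The other dependency links word 1 to a gap after word 15.)

7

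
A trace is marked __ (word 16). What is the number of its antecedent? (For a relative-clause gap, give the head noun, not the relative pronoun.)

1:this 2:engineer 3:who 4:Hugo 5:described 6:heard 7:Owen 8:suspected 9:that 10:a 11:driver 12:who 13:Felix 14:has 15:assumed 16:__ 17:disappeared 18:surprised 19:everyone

11

The gap at 16 is the subject of "disappeared", inside a relative clause.
The relative pronoun is "who" (word 12); it is bound by the head noun immediately before it.
Its filler is the head noun "driver", at word 11.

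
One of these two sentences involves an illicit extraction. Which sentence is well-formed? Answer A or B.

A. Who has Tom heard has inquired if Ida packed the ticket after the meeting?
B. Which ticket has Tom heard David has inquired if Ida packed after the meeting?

A

In B, the wh-phrase is extracted from inside a wh-island (introduced by "if"), which blocks movement.
In A, the extraction path crosses only that-complement boundaries, which are transparent.
So A is grammatical.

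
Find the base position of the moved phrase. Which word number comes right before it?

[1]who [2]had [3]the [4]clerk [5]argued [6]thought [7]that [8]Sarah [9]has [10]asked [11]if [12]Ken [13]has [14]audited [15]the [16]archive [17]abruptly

The displaced element is "who" (word 1).
It is linked across 1 clause boundary (Ø).
It functions as the subject of "thought", so the gap sits immediately after word 5 ("argued").
Base order: The clerk had argued that who thought that Sarah has asked if Ken has audited the archive abruptly.

5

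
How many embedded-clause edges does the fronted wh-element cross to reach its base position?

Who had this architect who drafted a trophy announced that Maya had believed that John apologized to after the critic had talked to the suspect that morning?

2

"who" is extracted from the PP object of "apologized".
Boundaries crossed, outermost first: [that], [that] — 2 in total.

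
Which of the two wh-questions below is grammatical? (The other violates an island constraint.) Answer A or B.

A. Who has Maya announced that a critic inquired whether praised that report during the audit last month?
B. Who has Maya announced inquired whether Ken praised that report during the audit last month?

In A, the wh-phrase is extracted from inside a wh-island (introduced by "whether"), which blocks movement.
In B, the extraction path crosses only that-complement boundaries, which are transparent.
So B is grammatical.

B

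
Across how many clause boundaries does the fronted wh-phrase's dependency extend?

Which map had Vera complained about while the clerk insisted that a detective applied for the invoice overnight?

0

"which map" originates inside the matrix clause — no clause boundary is crossed.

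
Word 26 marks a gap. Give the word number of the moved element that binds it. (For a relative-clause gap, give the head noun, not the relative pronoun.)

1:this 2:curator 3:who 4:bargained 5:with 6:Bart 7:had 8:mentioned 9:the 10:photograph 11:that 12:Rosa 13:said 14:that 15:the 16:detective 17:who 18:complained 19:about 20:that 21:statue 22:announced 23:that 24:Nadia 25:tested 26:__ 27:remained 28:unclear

10

The gap at 26 is the object of "tested", inside a relative clause.
The relative pronoun is "that" (word 11); it is bound by the head noun immediately before it.
Its filler is the head noun "photograph", at word 10.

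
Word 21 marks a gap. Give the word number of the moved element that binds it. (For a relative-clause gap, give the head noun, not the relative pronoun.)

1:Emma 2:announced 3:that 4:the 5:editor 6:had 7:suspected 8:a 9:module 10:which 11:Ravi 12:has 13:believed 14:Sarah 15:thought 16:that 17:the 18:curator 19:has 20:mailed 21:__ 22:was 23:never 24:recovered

The gap at 21 is the object of "mailed", inside a relative clause.
The relative pronoun is "which" (word 10); it is bound by the head noun immediately before it.
Its filler is the head noun "module", at word 9.

9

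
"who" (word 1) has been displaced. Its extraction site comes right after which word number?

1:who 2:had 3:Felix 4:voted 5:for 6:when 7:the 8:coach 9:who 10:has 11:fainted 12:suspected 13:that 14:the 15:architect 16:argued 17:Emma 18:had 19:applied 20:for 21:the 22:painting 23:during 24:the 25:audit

The displaced element is "who" (word 1).
It functions as the object of the preposition "for" of "voted", so the gap sits immediately after word 5 ("for").
Base order: Felix had voted for who when the coach who has fainted suspected that the architect argued Emma had applied for the painting during the audit.

5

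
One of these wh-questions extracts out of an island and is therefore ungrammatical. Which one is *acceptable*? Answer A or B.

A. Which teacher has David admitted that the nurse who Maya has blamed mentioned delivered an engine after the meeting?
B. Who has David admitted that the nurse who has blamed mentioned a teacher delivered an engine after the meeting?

A

In B, the wh-phrase is extracted from inside a complex-NP island (relative clause) (introduced by "who"), which blocks movement.
In A, the extraction path crosses only that-complement boundaries, which are transparent.
So A is grammatical.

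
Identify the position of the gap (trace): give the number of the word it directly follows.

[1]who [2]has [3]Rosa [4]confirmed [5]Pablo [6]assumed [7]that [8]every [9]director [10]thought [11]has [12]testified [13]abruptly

10

The displaced element is "who" (word 1).
It is linked across 3 clause boundaries (Ø → that → Ø).
It functions as the subject of "testified", so the gap sits immediately after word 10 ("thought").
Base order: Rosa has confirmed Pablo assumed that every director thought who has testified abruptly.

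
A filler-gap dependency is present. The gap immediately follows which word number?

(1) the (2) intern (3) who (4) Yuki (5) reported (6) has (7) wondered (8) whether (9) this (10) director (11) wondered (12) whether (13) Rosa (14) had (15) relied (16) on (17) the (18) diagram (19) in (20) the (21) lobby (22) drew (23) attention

5

The displaced element is "the intern" (word 2).
It is linked across 1 clause boundary (Ø).
It functions as the subject of "wondered", so the gap sits immediately after word 5 ("reported").
Base order: Yuki reported the intern has wondered whether this director wondered whether Rosa had relied on the diagram in the lobby.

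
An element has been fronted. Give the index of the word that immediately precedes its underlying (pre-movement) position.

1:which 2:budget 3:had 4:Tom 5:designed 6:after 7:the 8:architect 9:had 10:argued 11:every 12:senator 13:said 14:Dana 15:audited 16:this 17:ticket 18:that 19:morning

5

The displaced element is "which budget" (word 2).
It functions as the direct object of "designed", so the gap sits immediately after word 5 ("designed").
Base order: Tom had designed which budget after the architect had argued every senator said Dana audited this ticket that morning.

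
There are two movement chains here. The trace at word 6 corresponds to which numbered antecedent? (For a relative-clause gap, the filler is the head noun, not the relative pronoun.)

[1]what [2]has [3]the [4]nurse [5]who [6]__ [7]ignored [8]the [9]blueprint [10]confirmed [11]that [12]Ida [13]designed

The marked gap is inside the relative clause, the subject of "ignored".
Its filler is the head noun "nurse" (via "who"), at word 4.
(The other dependency links word 1 to a gap after word 13.)

4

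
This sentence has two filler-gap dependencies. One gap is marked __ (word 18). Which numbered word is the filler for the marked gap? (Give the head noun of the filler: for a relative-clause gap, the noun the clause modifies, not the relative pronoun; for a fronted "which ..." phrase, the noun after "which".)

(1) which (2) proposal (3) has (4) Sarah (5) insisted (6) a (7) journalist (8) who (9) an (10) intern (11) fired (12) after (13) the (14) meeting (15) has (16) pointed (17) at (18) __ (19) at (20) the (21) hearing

The marked gap is the object of the preposition "at" of "pointed".
Its filler is the fronted wh-phrase "which proposal", at word 2.
(The other dependency links word 7 to a gap after word 11.)

2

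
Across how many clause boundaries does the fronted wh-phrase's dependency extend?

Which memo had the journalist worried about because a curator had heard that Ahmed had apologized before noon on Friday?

"which memo" originates inside the matrix clause — no clause boundary is crossed.

0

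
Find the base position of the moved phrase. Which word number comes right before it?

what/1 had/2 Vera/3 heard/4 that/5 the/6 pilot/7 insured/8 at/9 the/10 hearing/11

The displaced element is "what" (word 1).
It is linked across 1 clause boundary (that).
It functions as the direct object of "insured", so the gap sits immediately after word 8 ("insured").
Base order: Vera had heard that the pilot insured what at the hearing.

8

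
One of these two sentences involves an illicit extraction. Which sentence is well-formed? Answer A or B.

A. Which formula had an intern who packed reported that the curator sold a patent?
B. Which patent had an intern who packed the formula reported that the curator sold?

In A, the wh-phrase is extracted from inside a complex-NP island (relative clause) (introduced by "who"), which blocks movement.
In B, the extraction path crosses only that-complement boundaries, which are transparent.
So B is grammatical.

B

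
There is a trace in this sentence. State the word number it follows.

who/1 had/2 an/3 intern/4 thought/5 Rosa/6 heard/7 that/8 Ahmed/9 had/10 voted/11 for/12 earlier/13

The displaced element is "who" (word 1).
It is linked across 2 clause boundaries (Ø → that).
It functions as the object of the preposition "for" of "voted", so the gap sits immediately after word 12 ("for").
Base order: An intern had thought Rosa heard that Ahmed had voted for who earlier.

12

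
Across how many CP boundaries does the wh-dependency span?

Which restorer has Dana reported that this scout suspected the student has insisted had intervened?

"which restorer" is extracted from the subject of "intervened".
Boundaries crossed, outermost first: [that], [Ø], [Ø] — 3 in total.

3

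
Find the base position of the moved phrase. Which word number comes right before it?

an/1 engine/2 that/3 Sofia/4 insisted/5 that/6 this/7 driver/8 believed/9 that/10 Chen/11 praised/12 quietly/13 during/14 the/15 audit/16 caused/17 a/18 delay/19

12

The displaced element is "an engine" (word 2).
It is linked across 2 clause boundaries (that → that).
It functions as the direct object of "praised", so the gap sits immediately after word 12 ("praised").
Base order: Sofia insisted that this driver believed that Chen praised an engine quietly during the audit.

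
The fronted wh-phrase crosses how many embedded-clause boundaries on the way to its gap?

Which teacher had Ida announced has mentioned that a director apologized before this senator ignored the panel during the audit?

1

"which teacher" is extracted from the subject of "mentioned".
Boundaries crossed, outermost first: [Ø] — 1 in total.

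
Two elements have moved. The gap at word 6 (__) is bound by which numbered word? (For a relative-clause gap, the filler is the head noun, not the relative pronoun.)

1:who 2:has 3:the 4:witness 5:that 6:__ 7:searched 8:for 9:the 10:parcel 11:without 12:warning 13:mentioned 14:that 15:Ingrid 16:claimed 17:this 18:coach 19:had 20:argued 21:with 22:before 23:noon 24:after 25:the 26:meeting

4

The marked gap is inside the relative clause, the subject of "searched".
Its filler is the head noun "witness" (via "that"), at word 4.
(The other dependency links word 1 to a gap after word 21.)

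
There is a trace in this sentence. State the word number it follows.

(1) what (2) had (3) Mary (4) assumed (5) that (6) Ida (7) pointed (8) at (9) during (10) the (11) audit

8

The displaced element is "what" (word 1).
It is linked across 1 clause boundary (that).
It functions as the object of the preposition "at" of "pointed", so the gap sits immediately after word 8 ("at").
Base order: Mary had assumed that Ida pointed at what during the audit.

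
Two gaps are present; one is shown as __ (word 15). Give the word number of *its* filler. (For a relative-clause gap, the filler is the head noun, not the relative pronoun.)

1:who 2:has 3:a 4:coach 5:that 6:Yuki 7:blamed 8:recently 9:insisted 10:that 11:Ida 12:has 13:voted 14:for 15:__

The marked gap is the object of the preposition "for" of "voted".
Its filler is the fronted wh-phrase "who", at word 1.
(The other dependency links word 4 to a gap after word 7.)

1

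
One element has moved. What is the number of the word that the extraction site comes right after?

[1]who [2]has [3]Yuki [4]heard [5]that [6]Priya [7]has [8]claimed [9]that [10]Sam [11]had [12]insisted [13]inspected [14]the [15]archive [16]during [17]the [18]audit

12

The displaced element is "who" (word 1).
It is linked across 3 clause boundaries (that → that → Ø).
It functions as the subject of "inspected", so the gap sits immediately after word 12 ("insisted").
Base order: Yuki has heard that Priya has claimed that Sam had insisted that who inspected the archive during the audit.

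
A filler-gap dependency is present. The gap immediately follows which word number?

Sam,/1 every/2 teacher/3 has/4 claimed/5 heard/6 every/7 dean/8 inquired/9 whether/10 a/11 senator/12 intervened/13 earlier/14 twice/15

The displaced element is "Sam" (word 1).
It is linked across 1 clause boundary (Ø).
It functions as the subject of "heard", so the gap sits immediately after word 5 ("claimed").
Base order: Every teacher has claimed that Sam heard every dean inquired whether a senator intervened earlier twice.

5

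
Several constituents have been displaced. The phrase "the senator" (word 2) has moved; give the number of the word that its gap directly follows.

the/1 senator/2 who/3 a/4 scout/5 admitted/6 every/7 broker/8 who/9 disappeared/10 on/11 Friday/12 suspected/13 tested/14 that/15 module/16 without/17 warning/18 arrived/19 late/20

The displaced element is "the senator" (word 2).
It is linked across 2 clause boundaries (Ø → Ø).
It functions as the subject of "tested", so the gap sits immediately after word 13 ("suspected").
Base order: A scout admitted every broker who disappeared on Friday suspected that the senator tested that module without warning.

13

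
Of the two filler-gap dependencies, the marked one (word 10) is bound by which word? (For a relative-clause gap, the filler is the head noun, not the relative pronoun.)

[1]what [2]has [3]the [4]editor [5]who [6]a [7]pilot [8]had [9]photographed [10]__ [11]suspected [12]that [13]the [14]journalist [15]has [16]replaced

4

The marked gap is inside the relative clause, the direct object of "photographed".
Its filler is the head noun "editor" (via "who"), at word 4.
(The other dependency links word 1 to a gap after word 16.)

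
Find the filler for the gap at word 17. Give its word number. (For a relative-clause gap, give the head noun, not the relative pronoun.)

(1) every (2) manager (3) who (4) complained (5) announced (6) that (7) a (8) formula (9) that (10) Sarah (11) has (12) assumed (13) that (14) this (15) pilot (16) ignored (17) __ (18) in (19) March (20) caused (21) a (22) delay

The gap at 17 is the object of "ignored", inside a relative clause.
The relative pronoun is "that" (word 9); it is bound by the head noun immediately before it.
Its filler is the head noun "formula", at word 8.

8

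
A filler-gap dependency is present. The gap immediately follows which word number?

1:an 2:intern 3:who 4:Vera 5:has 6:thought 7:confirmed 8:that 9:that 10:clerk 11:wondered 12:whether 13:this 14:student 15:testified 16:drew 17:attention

6

The displaced element is "an intern" (word 2).
It is linked across 1 clause boundary (Ø).
It functions as the subject of "confirmed", so the gap sits immediately after word 6 ("thought").
Base order: Vera has thought that an intern confirmed that that clerk wondered whether this student testified.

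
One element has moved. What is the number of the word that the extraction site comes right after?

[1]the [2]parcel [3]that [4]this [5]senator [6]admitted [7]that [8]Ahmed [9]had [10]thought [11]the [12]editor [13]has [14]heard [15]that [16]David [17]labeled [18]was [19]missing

17

The displaced element is "the parcel" (word 2).
It is linked across 3 clause boundaries (that → Ø → that).
It functions as the direct object of "labeled", so the gap sits immediately after word 17 ("labeled").
Base order: This senator admitted that Ahmed had thought the editor has heard that David labeled the parcel.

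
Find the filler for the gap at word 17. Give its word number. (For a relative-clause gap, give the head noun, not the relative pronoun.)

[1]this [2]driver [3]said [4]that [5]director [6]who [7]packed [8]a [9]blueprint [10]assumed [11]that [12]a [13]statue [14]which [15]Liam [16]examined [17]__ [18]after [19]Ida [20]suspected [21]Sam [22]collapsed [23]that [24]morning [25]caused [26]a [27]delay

The gap at 17 is the object of "examined", inside a relative clause.
The relative pronoun is "which" (word 14); it is bound by the head noun immediately before it.
Its filler is the head noun "statue", at word 13.

13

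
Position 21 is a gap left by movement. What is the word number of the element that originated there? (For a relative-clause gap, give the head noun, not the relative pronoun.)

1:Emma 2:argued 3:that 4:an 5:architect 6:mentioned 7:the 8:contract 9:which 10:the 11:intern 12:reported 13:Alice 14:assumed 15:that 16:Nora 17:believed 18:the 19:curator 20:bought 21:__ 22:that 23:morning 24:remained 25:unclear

8

The gap at 21 is the object of "bought", inside a relative clause.
The relative pronoun is "which" (word 9); it is bound by the head noun immediately before it.
Its filler is the head noun "contract", at word 8.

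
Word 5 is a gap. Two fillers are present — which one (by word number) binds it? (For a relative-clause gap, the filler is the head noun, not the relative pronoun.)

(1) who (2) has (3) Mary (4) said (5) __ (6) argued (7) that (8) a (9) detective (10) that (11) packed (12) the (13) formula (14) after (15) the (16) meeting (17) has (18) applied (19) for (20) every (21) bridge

The marked gap is the subject of "argued".
Its filler is the fronted wh-phrase "who", at word 1.
(The other dependency links word 9 to a gap after word 10.)

1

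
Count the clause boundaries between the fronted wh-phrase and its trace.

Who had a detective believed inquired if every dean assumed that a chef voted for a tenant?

"who" is extracted from the subject of "inquired".
Boundaries crossed, outermost first: [Ø] — 1 in total.

1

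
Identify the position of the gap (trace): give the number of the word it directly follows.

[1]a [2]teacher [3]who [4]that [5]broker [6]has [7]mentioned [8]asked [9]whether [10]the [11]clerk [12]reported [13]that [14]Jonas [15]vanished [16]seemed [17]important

The displaced element is "a teacher" (word 2).
It is linked across 1 clause boundary (Ø).
It functions as the subject of "asked", so the gap sits immediately after word 7 ("mentioned").
Base order: That broker has mentioned that a teacher asked whether the clerk reported that Jonas vanished.

7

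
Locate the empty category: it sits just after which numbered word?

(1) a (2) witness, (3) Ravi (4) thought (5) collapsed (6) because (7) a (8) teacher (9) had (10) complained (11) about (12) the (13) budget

The displaced element is "a witness" (word 2).
It is linked across 1 clause boundary (Ø).
It functions as the subject of "collapsed", so the gap sits immediately after word 4 ("thought").
Base order: Ravi thought that a witness collapsed because a teacher had complained about the budget.

4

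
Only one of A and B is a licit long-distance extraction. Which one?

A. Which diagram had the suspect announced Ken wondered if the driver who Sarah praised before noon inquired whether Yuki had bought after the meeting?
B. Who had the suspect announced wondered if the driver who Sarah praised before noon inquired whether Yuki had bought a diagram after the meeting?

B

In A, the wh-phrase is extracted from inside a wh-island (introduced by "if"), which blocks movement.
In B, the extraction path crosses only that-complement boundaries, which are transparent.
So B is grammatical.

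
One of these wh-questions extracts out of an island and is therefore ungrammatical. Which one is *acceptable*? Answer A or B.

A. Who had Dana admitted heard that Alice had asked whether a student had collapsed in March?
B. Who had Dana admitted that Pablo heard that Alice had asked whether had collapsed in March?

A

In B, the wh-phrase is extracted from inside a wh-island (introduced by "whether"), which blocks movement.
In A, the extraction path crosses only that-complement boundaries, which are transparent.
So A is grammatical.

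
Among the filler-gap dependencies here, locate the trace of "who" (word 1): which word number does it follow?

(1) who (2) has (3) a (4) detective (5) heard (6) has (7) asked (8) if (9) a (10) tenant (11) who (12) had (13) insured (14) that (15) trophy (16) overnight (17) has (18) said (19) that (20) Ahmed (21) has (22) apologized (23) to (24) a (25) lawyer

5

The displaced element is "who" (word 1).
It is linked across 1 clause boundary (Ø).
It functions as the subject of "asked", so the gap sits immediately after word 5 ("heard").
Base order: A detective has heard that who has asked if a tenant who had insured that trophy overnight has said that Ahmed has apologized to a lawyer.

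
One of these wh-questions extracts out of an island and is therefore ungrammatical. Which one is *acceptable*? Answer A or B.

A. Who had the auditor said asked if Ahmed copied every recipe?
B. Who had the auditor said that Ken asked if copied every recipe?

A

In B, the wh-phrase is extracted from inside a wh-island (introduced by "if"), which blocks movement.
In A, the extraction path crosses only that-complement boundaries, which are transparent.
So A is grammatical.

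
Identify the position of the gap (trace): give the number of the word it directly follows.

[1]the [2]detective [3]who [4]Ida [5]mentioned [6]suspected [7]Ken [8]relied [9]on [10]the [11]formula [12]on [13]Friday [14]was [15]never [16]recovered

The displaced element is "the detective" (word 2).
It is linked across 1 clause boundary (Ø).
It functions as the subject of "suspected", so the gap sits immediately after word 5 ("mentioned").
Base order: Ida mentioned the detective suspected Ken relied on the formula on Friday.

5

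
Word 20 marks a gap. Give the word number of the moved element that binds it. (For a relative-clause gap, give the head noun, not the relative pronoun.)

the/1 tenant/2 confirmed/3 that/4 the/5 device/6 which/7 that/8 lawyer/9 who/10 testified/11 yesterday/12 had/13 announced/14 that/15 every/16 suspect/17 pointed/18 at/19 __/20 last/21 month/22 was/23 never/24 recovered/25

The gap at 20 is the prepositional object of "pointed", inside a relative clause.
The relative pronoun is "which" (word 7); it is bound by the head noun immediately before it.
Its filler is the head noun "device", at word 6.

6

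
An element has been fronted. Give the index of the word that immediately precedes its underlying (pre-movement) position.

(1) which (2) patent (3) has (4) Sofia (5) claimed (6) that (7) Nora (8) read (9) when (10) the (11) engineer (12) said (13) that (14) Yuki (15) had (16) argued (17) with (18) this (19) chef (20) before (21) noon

8

The displaced element is "which patent" (word 2).
It is linked across 1 clause boundary (that).
It functions as the direct object of "read", so the gap sits immediately after word 8 ("read").
Base order: Sofia has claimed that Nora read which patent when the engineer said that Yuki had argued with this chef before noon.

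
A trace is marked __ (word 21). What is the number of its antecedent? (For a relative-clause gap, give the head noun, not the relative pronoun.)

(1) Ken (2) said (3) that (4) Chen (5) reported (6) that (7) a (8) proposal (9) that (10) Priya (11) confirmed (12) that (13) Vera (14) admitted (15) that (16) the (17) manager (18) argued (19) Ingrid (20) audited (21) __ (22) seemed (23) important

8

The gap at 21 is the object of "audited", inside a relative clause.
The relative pronoun is "that" (word 9); it is bound by the head noun immediately before it.
Its filler is the head noun "proposal", at word 8.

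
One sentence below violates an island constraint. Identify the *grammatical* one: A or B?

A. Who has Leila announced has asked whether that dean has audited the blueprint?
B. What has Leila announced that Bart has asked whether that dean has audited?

In B, the wh-phrase is extracted from inside a wh-island (introduced by "whether"), which blocks movement.
In A, the extraction path crosses only that-complement boundaries, which are transparent.
So A is grammatical.

A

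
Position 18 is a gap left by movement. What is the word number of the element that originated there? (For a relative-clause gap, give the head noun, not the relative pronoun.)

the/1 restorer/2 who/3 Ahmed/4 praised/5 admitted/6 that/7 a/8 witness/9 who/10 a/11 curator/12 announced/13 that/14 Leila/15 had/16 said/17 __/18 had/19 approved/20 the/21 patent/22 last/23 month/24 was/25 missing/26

The gap at 18 is the subject of "approved", inside a relative clause.
The relative pronoun is "who" (word 10); it is bound by the head noun immediately before it.
Its filler is the head noun "witness", at word 9.

9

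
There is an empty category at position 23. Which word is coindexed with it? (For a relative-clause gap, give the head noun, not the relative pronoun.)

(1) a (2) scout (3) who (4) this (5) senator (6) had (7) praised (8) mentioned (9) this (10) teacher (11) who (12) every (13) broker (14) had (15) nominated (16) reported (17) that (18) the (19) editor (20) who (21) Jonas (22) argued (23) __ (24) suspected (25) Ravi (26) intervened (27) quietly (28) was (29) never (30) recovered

19

The gap at 23 is the subject of "suspected", inside a relative clause.
The relative pronoun is "who" (word 20); it is bound by the head noun immediately before it.
Its filler is the head noun "editor", at word 19.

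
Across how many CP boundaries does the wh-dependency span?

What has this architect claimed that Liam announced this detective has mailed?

2

"what" is extracted from the object of "mailed".
Boundaries crossed, outermost first: [that], [Ø] — 2 in total.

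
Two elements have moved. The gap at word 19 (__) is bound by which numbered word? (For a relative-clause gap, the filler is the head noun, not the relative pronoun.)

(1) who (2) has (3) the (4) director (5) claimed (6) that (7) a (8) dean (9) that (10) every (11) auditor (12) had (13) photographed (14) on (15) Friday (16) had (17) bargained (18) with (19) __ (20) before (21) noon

1

The marked gap is the object of the preposition "with" of "bargained".
Its filler is the fronted wh-phrase "who", at word 1.
(The other dependency links word 8 to a gap after word 13.)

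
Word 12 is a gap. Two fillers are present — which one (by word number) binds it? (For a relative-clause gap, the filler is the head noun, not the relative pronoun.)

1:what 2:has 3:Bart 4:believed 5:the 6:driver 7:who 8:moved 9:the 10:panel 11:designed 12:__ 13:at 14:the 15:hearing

The marked gap is the direct object of "designed".
Its filler is the fronted wh-phrase "what", at word 1.
(The other dependency links word 6 to a gap after word 7.)

1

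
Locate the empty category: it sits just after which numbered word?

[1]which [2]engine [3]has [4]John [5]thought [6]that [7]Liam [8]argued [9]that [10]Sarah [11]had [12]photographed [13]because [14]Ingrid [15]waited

12

The displaced element is "which engine" (word 2).
It is linked across 2 clause boundaries (that → that).
It functions as the direct object of "photographed", so the gap sits immediately after word 12 ("photographed").
Base order: John has thought that Liam argued that Sarah had photographed which engine because Ingrid waited.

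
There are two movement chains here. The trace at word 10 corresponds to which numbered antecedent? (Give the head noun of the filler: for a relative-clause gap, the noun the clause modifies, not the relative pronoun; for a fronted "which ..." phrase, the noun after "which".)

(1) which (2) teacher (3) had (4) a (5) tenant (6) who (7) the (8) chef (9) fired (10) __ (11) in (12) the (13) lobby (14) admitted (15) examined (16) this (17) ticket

5

The marked gap is inside the relative clause, the direct object of "fired".
Its filler is the head noun "tenant" (via "who"), at word 5.
(The other dependency links word 2 to a gap after word 14.)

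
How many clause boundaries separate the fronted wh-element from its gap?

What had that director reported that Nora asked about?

1

"what" is extracted from the PP object of "asked".
Boundaries crossed, outermost first: [that] — 1 in total.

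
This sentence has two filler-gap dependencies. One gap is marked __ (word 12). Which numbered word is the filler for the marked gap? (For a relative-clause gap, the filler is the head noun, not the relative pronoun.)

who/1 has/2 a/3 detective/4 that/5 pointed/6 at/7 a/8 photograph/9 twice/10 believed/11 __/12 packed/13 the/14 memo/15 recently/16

1

The marked gap is the subject of "packed".
Its filler is the fronted wh-phrase "who", at word 1.
(The other dependency links word 4 to a gap after word 5.)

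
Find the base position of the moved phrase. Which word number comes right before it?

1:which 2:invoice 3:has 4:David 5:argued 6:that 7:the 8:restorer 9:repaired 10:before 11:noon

9

The displaced element is "which invoice" (word 2).
It is linked across 1 clause boundary (that).
It functions as the direct object of "repaired", so the gap sits immediately after word 9 ("repaired").
Base order: David has argued that the restorer repaired which invoice before noon.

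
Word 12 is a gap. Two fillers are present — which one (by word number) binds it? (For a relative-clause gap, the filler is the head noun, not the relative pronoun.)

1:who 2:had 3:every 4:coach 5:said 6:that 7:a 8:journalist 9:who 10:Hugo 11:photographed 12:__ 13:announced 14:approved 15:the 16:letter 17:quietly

8

The marked gap is inside the relative clause, the direct object of "photographed".
Its filler is the head noun "journalist" (via "who"), at word 8.
(The other dependency links word 1 to a gap after word 13.)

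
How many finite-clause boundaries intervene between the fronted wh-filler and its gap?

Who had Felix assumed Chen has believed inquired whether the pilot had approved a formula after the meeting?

"who" is extracted from the subject of "inquired".
Boundaries crossed, outermost first: [Ø], [Ø] — 2 in total.

2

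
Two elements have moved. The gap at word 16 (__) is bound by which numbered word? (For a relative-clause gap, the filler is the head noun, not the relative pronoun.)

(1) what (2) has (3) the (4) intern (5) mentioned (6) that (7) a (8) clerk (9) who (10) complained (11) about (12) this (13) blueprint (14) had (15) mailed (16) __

1

The marked gap is the direct object of "mailed".
Its filler is the fronted wh-phrase "what", at word 1.
(The other dependency links word 8 to a gap after word 9.)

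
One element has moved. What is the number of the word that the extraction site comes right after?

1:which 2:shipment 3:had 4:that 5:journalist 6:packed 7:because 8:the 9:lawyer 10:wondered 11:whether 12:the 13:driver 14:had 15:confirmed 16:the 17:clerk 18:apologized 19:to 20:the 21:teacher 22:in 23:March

6

The displaced element is "which shipment" (word 2).
It functions as the direct object of "packed", so the gap sits immediately after word 6 ("packed").
Base order: That journalist had packed which shipment because the lawyer wondered whether the driver had confirmed the clerk apologized to the teacher in March.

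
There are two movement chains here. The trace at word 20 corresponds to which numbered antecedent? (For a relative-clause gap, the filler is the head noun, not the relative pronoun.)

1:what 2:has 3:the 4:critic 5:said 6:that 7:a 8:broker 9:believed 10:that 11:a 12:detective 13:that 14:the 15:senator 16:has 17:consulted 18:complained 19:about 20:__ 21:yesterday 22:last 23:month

1

The marked gap is the object of the preposition "about" of "complained".
Its filler is the fronted wh-phrase "what", at word 1.
(The other dependency links word 12 to a gap after word 17.)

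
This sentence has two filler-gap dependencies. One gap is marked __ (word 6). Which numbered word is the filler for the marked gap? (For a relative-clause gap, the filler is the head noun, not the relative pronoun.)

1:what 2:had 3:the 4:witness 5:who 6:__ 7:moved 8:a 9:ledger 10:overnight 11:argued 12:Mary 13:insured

4

The marked gap is inside the relative clause, the subject of "moved".
Its filler is the head noun "witness" (via "who"), at word 4.
(The other dependency links word 1 to a gap after word 13.)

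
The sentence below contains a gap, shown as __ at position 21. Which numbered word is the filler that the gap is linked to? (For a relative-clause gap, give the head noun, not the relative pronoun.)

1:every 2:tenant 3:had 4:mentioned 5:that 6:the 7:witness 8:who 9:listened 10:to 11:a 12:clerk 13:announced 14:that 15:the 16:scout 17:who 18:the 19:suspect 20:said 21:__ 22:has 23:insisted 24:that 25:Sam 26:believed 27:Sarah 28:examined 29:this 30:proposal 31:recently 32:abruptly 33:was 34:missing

16

The gap at 21 is the subject of "insisted", inside a relative clause.
The relative pronoun is "who" (word 17); it is bound by the head noun immediately before it.
Its filler is the head noun "scout", at word 16.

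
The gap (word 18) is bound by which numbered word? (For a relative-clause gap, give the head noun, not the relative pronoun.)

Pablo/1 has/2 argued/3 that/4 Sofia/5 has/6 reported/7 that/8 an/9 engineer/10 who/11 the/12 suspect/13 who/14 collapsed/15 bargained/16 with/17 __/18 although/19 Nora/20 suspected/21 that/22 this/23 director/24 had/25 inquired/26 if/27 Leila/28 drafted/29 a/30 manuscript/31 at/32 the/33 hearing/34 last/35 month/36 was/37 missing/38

10

The gap at 18 is the prepositional object of "bargained", inside a relative clause.
The relative pronoun is "who" (word 11); it is bound by the head noun immediately before it.
Its filler is the head noun "engineer", at word 10.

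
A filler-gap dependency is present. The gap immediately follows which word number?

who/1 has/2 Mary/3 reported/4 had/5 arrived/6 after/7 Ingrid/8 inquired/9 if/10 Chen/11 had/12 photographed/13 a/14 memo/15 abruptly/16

The displaced element is "who" (word 1).
It is linked across 1 clause boundary (Ø).
It functions as the subject of "arrived", so the gap sits immediately after word 4 ("reported").
Base order: Mary has reported who had arrived after Ingrid inquired if Chen had photographed a memo abruptly.

4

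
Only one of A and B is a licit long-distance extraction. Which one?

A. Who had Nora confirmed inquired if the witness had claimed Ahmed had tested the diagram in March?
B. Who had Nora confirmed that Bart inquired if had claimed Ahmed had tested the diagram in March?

A

In B, the wh-phrase is extracted from inside a wh-island (introduced by "if"), which blocks movement.
In A, the extraction path crosses only that-complement boundaries, which are transparent.
So A is grammatical.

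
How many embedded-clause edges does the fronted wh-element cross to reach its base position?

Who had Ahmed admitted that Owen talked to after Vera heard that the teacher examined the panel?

"who" is extracted from the PP object of "talked".
Boundaries crossed, outermost first: [that] — 1 in total.

1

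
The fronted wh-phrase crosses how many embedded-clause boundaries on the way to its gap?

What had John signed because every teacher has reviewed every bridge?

0

"what" originates inside the matrix clause — no clause boundary is crossed.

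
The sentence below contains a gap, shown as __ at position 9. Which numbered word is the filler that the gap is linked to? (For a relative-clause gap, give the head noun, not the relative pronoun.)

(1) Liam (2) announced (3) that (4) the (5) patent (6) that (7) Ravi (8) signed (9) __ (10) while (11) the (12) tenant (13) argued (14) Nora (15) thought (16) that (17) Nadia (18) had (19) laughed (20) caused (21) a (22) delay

The gap at 9 is the object of "signed", inside a relative clause.
The relative pronoun is "that" (word 6); it is bound by the head noun immediately before it.
Its filler is the head noun "patent", at word 5.

5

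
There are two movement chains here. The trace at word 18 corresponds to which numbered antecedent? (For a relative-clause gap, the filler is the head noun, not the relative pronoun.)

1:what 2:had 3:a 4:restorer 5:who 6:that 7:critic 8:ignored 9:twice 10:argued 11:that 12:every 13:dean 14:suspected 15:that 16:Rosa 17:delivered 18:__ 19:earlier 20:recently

The marked gap is the direct object of "delivered".
Its filler is the fronted wh-phrase "what", at word 1.
(The other dependency links word 4 to a gap after word 8.)

1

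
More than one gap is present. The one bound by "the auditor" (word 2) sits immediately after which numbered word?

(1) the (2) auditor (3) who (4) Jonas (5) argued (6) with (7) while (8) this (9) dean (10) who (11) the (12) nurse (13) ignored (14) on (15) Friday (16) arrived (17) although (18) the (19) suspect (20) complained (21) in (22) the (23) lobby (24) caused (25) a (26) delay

6

The displaced element is "the auditor" (word 2).
It functions as the object of the preposition "with" of "argued", so the gap sits immediately after word 6 ("with").
Base order: Jonas argued with the auditor while this dean who the nurse ignored on Friday arrived although the suspect complained in the lobby.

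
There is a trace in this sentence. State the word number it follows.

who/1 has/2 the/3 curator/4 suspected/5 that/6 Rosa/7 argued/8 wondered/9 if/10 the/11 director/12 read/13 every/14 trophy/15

8

The displaced element is "who" (word 1).
It is linked across 2 clause boundaries (that → Ø).
It functions as the subject of "wondered", so the gap sits immediately after word 8 ("argued").
Base order: The curator has suspected that Rosa argued that who wondered if the director read every trophy.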